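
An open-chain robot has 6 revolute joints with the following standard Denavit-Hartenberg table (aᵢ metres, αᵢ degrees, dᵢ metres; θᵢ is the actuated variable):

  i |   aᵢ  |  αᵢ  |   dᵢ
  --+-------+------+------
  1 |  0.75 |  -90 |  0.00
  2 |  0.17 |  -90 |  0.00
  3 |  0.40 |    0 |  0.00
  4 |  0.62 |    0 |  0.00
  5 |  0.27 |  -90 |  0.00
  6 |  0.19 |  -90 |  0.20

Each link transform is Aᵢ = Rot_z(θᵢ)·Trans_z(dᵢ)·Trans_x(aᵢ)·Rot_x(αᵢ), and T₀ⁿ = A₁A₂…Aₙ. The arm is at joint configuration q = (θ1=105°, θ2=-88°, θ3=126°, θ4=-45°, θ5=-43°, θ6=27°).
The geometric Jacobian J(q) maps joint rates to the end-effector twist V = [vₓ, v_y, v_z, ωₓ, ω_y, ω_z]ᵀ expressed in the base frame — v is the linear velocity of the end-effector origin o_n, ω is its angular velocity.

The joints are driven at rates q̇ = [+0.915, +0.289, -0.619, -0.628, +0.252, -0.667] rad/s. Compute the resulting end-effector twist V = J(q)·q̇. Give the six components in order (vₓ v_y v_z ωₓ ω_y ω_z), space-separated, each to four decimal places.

-1.1354 1.2337 1.4527 -0.5332 -1.1575 1.3601

o_n = [1.1434, 1.0028, 0.2578]
J₁: ẑ×o_n = [-1.0028, 1.1434, 0.0000], ω = ẑ
J2: z=[-0.9659, -0.2588, 0.0000] o=[-0.1941, 0.7244, 0.0000] → [-0.0667, 0.2490, 0.0773, -0.9659, -0.2588, 0.0000]
J3: z=[-0.2587, 0.9653, -0.0349] o=[-0.1956, 0.7302, 0.1699] → [0.0943, -0.0240, -1.3632, -0.2587, 0.9653, -0.0349]
J4: z=[-0.2587, 0.9653, -0.0349] o=[0.1191, 0.8060, -0.0651] → [0.3185, 0.0478, -1.0398, -0.2587, 0.9653, -0.0349]
J5: z=[-0.2587, 0.9653, -0.0349] o=[0.7097, 0.9678, 0.0319] → [0.2193, 0.0433, -0.4278, -0.2587, 0.9653, -0.0349]
J6: z=[0.7667, 0.1832, -0.6153] o=[0.8683, 1.0180, 0.2445] → [-0.0069, -0.1795, -0.0620, 0.7667, 0.1832, -0.6153]
V = J·q̇ = [-1.1354, 1.2337, 1.4527, -0.5332, -1.1575, 1.3601]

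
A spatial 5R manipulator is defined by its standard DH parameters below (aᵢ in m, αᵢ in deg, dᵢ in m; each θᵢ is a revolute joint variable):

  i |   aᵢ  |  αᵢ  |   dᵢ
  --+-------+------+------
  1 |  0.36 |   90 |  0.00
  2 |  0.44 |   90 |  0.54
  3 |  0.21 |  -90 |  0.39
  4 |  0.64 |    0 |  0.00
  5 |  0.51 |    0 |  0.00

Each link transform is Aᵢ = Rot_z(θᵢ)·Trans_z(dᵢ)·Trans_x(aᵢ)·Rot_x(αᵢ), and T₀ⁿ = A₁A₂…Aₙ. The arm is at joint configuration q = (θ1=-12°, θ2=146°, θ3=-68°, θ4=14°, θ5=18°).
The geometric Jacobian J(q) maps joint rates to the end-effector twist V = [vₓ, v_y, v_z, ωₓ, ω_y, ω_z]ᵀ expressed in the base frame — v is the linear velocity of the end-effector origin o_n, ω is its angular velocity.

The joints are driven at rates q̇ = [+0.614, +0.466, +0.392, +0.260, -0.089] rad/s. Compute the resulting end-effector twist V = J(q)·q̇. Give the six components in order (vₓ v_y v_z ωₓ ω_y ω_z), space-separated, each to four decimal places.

-1.1821 -0.2820 -0.3185 -0.0244 -0.5367 1.0276

o_n = [-0.2764, 0.7043, 0.4816]
J₁: ẑ×o_n = [-0.7043, -0.2764, 0.0000], ω = ẑ
J2: z=[-0.2079, -0.9781, 0.0000] o=[0.3521, -0.0748, 0.0000] → [-0.4711, 0.1001, -0.7768, -0.2079, -0.9781, 0.0000]
J3: z=[0.5470, -0.1163, 0.8290] o=[-0.1169, -0.5272, 0.2460] → [-1.0484, -0.2610, 0.6551, 0.5470, -0.1163, 0.8290]
J4: z=[-0.8298, -0.2066, 0.5185] o=[0.0731, -0.3685, 0.6134] → [-0.5290, -0.2905, -0.9624, -0.8298, -0.2066, 0.5185]
J5: z=[-0.8298, -0.2066, 0.5185] o=[-0.0806, 0.2528, 0.6151] → [-0.2066, -0.2123, -0.4152, -0.8298, -0.2066, 0.5185]
V = J·q̇ = [-1.1821, -0.2820, -0.3185, -0.0244, -0.5367, 1.0276]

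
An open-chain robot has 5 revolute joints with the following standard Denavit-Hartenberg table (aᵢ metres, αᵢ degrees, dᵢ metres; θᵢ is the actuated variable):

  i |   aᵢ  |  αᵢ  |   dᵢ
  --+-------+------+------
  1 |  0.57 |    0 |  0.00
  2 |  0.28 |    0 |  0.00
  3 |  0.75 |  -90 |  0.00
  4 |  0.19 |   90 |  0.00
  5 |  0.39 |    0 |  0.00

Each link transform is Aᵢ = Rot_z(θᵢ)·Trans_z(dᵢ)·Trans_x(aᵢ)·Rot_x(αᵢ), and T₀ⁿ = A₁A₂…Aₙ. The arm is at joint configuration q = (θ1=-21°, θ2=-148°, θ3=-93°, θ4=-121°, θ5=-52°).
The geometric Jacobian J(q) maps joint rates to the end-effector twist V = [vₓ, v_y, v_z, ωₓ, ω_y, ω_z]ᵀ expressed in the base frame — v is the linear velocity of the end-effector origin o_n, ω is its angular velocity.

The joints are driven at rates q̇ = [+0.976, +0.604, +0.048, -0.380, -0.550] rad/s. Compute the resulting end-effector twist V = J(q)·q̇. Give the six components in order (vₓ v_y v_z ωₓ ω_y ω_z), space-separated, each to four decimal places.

o_n = [0.4881, 0.3084, 0.3687]
J₁: ẑ×o_n = [-0.3084, 0.4881, 0.0000], ω = ẑ
J2: z=[0.0000, 0.0000, 1.0000] o=[0.5321, -0.2043, 0.0000] → [-0.5127, -0.0441, 0.0000, 0.0000, 0.0000, 1.0000]
J3: z=[0.0000, 0.0000, 1.0000] o=[0.2573, -0.2577, 0.0000] → [-0.5661, 0.2308, 0.0000, 0.0000, 0.0000, 1.0000]
J4: z=[-0.9903, -0.1392, 0.0000] o=[0.1529, 0.4850, 0.0000] → [-0.0513, 0.3651, 0.2215, -0.9903, -0.1392, 0.0000]
J5: z=[0.1193, -0.8488, -0.5150] o=[0.1665, 0.3881, 0.1629] → [-0.2157, -0.1902, 0.2634, 0.1193, -0.8488, -0.5150]
V = J·q̇ = [-0.4997, 0.4267, -0.2291, 0.3107, 0.5197, 1.9113]

-0.4997 0.4267 -0.2291 0.3107 0.5197 1.9113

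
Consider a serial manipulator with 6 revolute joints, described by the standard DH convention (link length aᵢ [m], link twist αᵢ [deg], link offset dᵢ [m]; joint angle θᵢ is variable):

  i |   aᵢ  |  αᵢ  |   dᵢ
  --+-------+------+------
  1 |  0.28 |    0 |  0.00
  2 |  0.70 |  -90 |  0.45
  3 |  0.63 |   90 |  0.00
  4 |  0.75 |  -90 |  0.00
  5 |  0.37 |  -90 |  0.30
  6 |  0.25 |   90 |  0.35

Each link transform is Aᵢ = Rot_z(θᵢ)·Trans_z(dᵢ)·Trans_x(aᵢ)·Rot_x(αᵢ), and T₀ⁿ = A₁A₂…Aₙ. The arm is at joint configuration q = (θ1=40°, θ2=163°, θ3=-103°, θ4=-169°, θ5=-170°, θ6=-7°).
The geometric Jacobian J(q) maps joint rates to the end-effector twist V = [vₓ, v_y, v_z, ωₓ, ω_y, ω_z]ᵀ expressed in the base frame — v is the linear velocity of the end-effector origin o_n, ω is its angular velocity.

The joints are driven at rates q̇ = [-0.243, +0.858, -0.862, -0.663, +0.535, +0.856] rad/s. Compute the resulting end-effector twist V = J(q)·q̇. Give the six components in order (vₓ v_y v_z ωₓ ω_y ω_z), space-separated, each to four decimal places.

0.4410 -0.2617 -1.0232 -0.4007 1.3677 0.5318

o_n = [-0.0638, 0.4561, 0.8304]
J₁: ẑ×o_n = [-0.4561, -0.0638, 0.0000], ω = ẑ
J2: z=[0.0000, 0.0000, 1.0000] o=[0.2145, 0.1800, 0.0000] → [-0.2762, -0.2783, 0.0000, 0.0000, 0.0000, 1.0000]
J3: z=[0.3907, -0.9205, 0.0000] o=[-0.4299, -0.0935, 0.4500] → [-0.3501, -0.1486, 0.5517, 0.3907, -0.9205, 0.0000]
J4: z=[0.8969, 0.3807, -0.2250] o=[-0.2994, -0.0382, 1.0639] → [0.0223, 0.1564, 0.3536, 0.8969, 0.3807, -0.2250]
J5: z=[-0.3440, 0.9204, 0.1859] o=[-0.5078, 0.0289, 0.3465] → [0.3659, 0.2490, -0.5556, -0.3440, 0.9204, 0.1859]
J6: z=[0.8350, 0.3904, -0.3876] o=[-0.4521, 0.2969, 0.7363] → [0.0985, -0.2290, -0.0186, 0.8350, 0.3904, -0.3876]
V = J·q̇ = [0.4410, -0.2617, -1.0232, -0.4007, 1.3677, 0.5318]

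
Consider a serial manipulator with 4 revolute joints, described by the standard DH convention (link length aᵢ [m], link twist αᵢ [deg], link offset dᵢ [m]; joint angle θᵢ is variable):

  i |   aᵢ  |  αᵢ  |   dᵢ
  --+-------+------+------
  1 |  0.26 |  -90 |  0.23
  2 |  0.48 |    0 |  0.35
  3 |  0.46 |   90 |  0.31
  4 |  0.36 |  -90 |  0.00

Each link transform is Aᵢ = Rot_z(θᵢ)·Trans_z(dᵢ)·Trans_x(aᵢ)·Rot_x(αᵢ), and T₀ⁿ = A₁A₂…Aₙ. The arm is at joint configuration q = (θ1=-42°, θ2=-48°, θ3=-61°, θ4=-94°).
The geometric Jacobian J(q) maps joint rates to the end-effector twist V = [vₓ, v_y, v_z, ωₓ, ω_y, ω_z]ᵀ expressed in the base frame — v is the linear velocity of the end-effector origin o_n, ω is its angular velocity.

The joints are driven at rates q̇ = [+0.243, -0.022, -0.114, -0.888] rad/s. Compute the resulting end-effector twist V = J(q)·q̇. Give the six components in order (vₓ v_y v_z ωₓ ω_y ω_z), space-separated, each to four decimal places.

o_n = [0.5280, -0.0706, 0.9979]
J₁: ẑ×o_n = [0.0706, 0.5280, -0.0000], ω = ẑ
J2: z=[0.6691, 0.7431, 0.0000] o=[0.1932, -0.1740, 0.2300] → [0.5707, -0.5138, -0.1796, 0.6691, 0.7431, 0.0000]
J3: z=[0.6691, 0.7431, 0.0000] o=[0.6661, -0.1288, 0.5867] → [0.3056, -0.2751, 0.1416, 0.6691, 0.7431, 0.0000]
J4: z=[-0.7027, 0.6327, -0.3256] o=[0.7622, 0.2018, 1.0216] → [-0.1037, 0.0596, 0.3396, -0.7027, 0.6327, -0.3256]
V = J·q̇ = [0.0618, 0.1181, -0.3137, 0.5330, -0.6629, 0.5321]

0.0618 0.1181 -0.3137 0.5330 -0.6629 0.5321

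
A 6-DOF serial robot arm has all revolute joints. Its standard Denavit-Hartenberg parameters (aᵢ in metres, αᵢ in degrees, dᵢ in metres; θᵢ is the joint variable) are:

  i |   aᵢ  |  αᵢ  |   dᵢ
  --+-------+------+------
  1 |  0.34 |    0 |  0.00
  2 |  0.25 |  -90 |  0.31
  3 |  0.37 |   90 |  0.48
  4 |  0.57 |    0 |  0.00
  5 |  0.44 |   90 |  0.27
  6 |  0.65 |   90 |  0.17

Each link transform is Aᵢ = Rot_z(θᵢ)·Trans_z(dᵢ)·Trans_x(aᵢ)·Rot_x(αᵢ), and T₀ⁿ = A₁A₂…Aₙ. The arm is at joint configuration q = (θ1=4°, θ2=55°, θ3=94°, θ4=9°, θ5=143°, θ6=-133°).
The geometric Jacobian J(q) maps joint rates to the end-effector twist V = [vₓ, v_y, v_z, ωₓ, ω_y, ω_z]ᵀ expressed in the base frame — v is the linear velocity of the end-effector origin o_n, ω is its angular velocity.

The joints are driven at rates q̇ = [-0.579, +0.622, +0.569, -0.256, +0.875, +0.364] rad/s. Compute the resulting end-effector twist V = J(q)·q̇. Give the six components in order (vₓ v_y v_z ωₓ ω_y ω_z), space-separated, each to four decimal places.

-0.3589 -0.8413 0.3895 -0.4513 0.9777 -0.1707

o_n = [-0.2893, 0.3713, -0.6889]
J₁: ẑ×o_n = [-0.3713, -0.2893, 0.0000], ω = ẑ
J2: z=[0.0000, 0.0000, 1.0000] o=[0.3392, 0.0237, 0.0000] → [-0.3476, -0.6285, 0.0000, 0.0000, 0.0000, 1.0000]
J3: z=[-0.8572, 0.5150, 0.0000] o=[0.4679, 0.2380, 0.3100] → [-0.5145, -0.8562, 0.2757, -0.8572, 0.5150, 0.0000]
J4: z=[0.5138, 0.8551, -0.0698] o=[0.0432, 0.4631, -0.0591] → [-0.5449, 0.3468, 0.2371, 0.5138, 0.8551, -0.0698]
J5: z=[0.5138, 0.8551, -0.0698] o=[-0.0535, 0.4754, -0.6207] → [-0.0656, 0.0515, 0.1482, 0.5138, 0.8551, -0.0698]
J6: z=[-0.7737, 0.4267, -0.4683] o=[-0.0778, 0.8359, -0.2520] → [-0.4040, -0.2390, 0.4496, -0.7737, 0.4267, -0.4683]
V = J·q̇ = [-0.3589, -0.8413, 0.3895, -0.4513, 0.9777, -0.1707]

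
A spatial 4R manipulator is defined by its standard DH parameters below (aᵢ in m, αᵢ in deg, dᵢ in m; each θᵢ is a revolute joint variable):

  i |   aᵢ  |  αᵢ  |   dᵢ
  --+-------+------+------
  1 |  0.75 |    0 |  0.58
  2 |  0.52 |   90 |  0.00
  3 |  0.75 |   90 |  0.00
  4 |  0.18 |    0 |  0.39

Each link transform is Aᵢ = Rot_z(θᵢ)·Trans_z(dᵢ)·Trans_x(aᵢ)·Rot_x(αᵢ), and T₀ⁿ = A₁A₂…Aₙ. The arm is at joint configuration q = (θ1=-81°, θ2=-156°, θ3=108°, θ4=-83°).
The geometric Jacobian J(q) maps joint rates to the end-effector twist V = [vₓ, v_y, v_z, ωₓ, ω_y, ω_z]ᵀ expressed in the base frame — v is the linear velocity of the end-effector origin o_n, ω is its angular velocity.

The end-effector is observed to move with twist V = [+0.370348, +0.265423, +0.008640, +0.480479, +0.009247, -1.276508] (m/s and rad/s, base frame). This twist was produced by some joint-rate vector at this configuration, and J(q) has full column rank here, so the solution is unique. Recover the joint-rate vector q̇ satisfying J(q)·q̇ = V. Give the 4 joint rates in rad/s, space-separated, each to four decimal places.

-0.4640 -0.7300 0.4080 -0.2670

o_n = [-0.3878, -0.2909, 1.4347]
J₁: ẑ×o_n = [0.2909, -0.3878, 0.0000], ω = ẑ
J2: z=[0.0000, 0.0000, 1.0000] o=[0.1173, -0.7408, 0.5800] → [-0.4498, -0.5051, 0.0000, 0.0000, 0.0000, 1.0000]
J3: z=[0.8387, 0.5446, 0.0000] o=[-0.1659, -0.3047, 0.5800] → [0.4655, -0.7168, 0.1324, 0.8387, 0.5446, 0.0000]
J4: z=[-0.5180, 0.7976, 0.3090] o=[-0.0397, -0.4990, 1.2933] → [0.0485, -0.0344, 0.1699, -0.5180, 0.7976, 0.3090]
q̇ = J⁺·V = [-0.4640, -0.7300, 0.4080, -0.2670]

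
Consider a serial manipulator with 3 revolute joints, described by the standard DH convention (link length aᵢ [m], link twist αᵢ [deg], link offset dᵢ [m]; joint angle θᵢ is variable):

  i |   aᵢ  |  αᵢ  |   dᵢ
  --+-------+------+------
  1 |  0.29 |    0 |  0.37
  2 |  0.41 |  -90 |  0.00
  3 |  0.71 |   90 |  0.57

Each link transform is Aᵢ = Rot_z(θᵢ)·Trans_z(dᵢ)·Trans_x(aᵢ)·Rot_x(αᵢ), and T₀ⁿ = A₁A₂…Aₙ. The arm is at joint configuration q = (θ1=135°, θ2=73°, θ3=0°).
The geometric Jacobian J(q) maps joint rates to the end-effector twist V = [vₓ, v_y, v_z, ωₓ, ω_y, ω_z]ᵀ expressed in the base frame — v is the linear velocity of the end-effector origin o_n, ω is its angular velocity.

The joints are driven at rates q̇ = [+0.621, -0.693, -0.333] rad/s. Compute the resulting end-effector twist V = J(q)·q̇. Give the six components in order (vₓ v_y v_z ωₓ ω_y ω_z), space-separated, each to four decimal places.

o_n = [-0.9264, -0.8240, 0.3700]
J₁: ẑ×o_n = [0.8240, -0.9264, 0.0000], ω = ẑ
J2: z=[0.0000, 0.0000, 1.0000] o=[-0.2051, 0.2051, 0.3700] → [1.0291, -0.7213, 0.0000, 0.0000, 0.0000, 1.0000]
J3: z=[0.4695, -0.8829, 0.0000] o=[-0.5671, 0.0126, 0.3700] → [0.0000, -0.0000, -0.7100, 0.4695, -0.8829, 0.0000]
V = J·q̇ = [-0.2014, -0.0754, 0.2364, -0.1563, 0.2940, -0.0720]

-0.2014 -0.0754 0.2364 -0.1563 0.2940 -0.0720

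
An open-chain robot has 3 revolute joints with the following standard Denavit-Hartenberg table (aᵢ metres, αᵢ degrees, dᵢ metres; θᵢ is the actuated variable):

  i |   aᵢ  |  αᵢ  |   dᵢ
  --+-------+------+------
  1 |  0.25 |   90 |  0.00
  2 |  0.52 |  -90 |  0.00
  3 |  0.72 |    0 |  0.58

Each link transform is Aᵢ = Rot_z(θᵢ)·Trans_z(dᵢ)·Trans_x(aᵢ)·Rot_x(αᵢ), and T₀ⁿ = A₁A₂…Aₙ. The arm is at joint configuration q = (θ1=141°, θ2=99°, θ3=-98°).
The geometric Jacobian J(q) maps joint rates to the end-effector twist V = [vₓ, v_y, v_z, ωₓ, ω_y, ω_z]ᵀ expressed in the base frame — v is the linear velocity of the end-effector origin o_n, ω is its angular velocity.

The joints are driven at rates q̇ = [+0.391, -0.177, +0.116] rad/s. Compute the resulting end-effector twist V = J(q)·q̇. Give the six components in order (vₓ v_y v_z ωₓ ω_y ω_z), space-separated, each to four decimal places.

-0.1482 0.3305 0.1947 -0.0224 -0.2097 0.3729

o_n = [0.7506, 0.3096, 0.3239]
J₁: ẑ×o_n = [-0.3096, 0.7506, 0.0000], ω = ẑ
J2: z=[0.6293, 0.7771, 0.0000] o=[-0.1943, 0.1573, 0.0000] → [0.2517, -0.2038, -0.6385, 0.6293, 0.7771, 0.0000]
J3: z=[0.7676, -0.6216, -0.1564] o=[-0.1311, 0.1061, 0.5136] → [0.1497, 0.0077, 0.7042, 0.7676, -0.6216, -0.1564]
V = J·q̇ = [-0.1482, 0.3305, 0.1947, -0.0224, -0.2097, 0.3729]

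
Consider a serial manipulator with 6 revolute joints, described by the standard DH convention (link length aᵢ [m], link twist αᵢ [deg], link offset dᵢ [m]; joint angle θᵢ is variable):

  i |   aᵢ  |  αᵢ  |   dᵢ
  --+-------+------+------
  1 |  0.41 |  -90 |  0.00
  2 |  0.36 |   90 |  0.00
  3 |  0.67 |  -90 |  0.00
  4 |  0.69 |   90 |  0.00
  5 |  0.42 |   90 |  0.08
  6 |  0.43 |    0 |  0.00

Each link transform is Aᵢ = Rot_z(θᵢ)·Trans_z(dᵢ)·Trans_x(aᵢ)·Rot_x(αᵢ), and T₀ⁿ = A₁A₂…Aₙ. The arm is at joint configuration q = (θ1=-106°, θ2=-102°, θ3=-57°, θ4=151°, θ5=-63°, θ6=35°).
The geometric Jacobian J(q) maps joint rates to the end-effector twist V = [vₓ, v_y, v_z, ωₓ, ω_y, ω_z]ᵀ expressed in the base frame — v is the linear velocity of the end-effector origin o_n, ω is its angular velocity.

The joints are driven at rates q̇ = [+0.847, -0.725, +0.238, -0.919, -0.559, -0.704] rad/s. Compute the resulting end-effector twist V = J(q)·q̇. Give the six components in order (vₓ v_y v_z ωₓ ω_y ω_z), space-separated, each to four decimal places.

o_n = [-0.6354, -1.1050, -0.0916]
J₁: ẑ×o_n = [1.1050, -0.6354, 0.0000], ω = ẑ
J2: z=[0.9613, -0.2756, 0.0000] o=[-0.1130, -0.3941, 0.0000] → [0.0252, 0.0880, -0.8273, 0.9613, -0.2756, 0.0000]
J3: z=[0.2696, 0.9403, -0.2079] o=[-0.0924, -0.3222, 0.3521] → [-0.5800, 0.2325, 0.2995, 0.2696, 0.9403, -0.2079]
J4: z=[0.5716, 0.0175, 0.8203] o=[-0.6116, -0.0944, 0.7091] → [0.8150, 0.4382, -0.5773, 0.5716, 0.0175, 0.8203]
J5: z=[-0.6115, -0.6575, 0.4401] o=[-0.2341, -0.6141, 0.4571] → [0.5768, -0.5121, 0.0364, -0.6115, -0.6575, 0.4401]
J6: z=[-0.7470, 0.6632, -0.0471] o=[-0.3926, -0.8169, 0.1157] → [-0.1510, -0.1434, 0.3762, -0.7470, 0.6632, -0.0471]
V = J·q̇ = [-0.1856, -0.5621, 0.9164, -0.2903, 0.3082, -0.1693]

-0.1856 -0.5621 0.9164 -0.2903 0.3082 -0.1693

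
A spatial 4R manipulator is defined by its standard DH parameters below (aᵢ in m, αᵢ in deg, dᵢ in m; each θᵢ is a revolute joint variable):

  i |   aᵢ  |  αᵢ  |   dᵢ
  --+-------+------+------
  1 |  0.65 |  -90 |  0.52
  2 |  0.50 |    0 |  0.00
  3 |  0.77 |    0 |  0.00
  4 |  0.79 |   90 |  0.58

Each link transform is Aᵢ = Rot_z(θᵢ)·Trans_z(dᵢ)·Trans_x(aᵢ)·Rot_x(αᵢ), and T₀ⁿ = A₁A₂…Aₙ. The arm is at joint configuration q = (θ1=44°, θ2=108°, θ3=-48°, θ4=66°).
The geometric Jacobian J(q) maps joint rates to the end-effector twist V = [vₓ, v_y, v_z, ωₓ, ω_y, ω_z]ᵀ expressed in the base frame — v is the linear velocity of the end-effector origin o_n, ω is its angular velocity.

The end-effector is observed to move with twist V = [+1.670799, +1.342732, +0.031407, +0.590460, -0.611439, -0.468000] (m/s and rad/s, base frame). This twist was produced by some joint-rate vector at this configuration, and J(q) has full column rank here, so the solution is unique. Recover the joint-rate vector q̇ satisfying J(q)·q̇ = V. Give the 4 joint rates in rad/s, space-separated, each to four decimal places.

o_n = [-0.1036, 0.7063, -1.2615]
J₁: ẑ×o_n = [-0.7063, -0.1036, 0.0000], ω = ẑ
J2: z=[-0.6947, 0.7193, 0.0000] o=[0.4676, 0.4515, 0.5200] → [-1.2815, -1.2375, 0.2339, -0.6947, 0.7193, 0.0000]
J3: z=[-0.6947, 0.7193, 0.0000] o=[0.3564, 0.3442, 0.0445] → [-0.9394, -0.9072, 0.0794, -0.6947, 0.7193, 0.0000]
J4: z=[-0.6947, 0.7193, 0.0000] o=[0.6334, 0.6116, -0.6224] → [-0.4597, -0.4440, 0.4644, -0.6947, 0.7193, 0.0000]
q̇ = J⁺·V = [-0.4680, -0.7830, -0.6380, 0.5710]

-0.4680 -0.7830 -0.6380 0.5710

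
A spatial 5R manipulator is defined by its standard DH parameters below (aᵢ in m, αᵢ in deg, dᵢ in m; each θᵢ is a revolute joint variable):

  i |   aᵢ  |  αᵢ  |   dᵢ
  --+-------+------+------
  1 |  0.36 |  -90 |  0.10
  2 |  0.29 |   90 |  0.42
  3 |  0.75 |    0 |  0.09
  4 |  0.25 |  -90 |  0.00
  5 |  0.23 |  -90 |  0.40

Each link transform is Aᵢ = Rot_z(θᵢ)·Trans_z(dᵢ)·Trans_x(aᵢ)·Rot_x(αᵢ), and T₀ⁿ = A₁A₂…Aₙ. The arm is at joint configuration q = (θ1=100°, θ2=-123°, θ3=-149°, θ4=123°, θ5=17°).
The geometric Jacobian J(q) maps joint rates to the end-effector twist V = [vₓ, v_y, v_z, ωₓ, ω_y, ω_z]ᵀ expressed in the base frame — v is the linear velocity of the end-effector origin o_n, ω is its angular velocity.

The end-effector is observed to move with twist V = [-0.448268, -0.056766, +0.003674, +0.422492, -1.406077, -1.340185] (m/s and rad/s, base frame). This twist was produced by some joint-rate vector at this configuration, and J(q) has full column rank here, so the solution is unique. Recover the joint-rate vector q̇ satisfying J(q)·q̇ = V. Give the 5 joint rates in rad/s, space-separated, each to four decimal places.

-0.3980 -0.1800 0.7840 0.9520 0.0090

o_n = [-0.2204, 0.1719, 0.2930]
J₁: ẑ×o_n = [-0.1719, -0.2204, 0.0000], ω = ẑ
J2: z=[-0.9848, -0.1736, 0.0000] o=[-0.0625, 0.3545, 0.1000] → [-0.0335, 0.1900, 0.1524, -0.9848, -0.1736, 0.0000]
J3: z=[0.1456, -0.8259, -0.5446] o=[-0.4487, 0.1261, 0.3432] → [0.0665, -0.1170, 0.1952, 0.1456, -0.8259, -0.5446]
J4: z=[0.1456, -0.8259, -0.5446] o=[-0.1160, 0.4636, -0.2450] → [-0.6032, -0.0215, -0.1287, 0.1456, -0.8259, -0.5446]
J5: z=[-0.8437, -0.3912, 0.3676] o=[0.0132, 0.3621, -0.0565] → [-0.0668, 0.2090, 0.0691, -0.8437, -0.3912, 0.3676]
q̇ = J⁺·V = [-0.3980, -0.1800, 0.7840, 0.9520, 0.0090]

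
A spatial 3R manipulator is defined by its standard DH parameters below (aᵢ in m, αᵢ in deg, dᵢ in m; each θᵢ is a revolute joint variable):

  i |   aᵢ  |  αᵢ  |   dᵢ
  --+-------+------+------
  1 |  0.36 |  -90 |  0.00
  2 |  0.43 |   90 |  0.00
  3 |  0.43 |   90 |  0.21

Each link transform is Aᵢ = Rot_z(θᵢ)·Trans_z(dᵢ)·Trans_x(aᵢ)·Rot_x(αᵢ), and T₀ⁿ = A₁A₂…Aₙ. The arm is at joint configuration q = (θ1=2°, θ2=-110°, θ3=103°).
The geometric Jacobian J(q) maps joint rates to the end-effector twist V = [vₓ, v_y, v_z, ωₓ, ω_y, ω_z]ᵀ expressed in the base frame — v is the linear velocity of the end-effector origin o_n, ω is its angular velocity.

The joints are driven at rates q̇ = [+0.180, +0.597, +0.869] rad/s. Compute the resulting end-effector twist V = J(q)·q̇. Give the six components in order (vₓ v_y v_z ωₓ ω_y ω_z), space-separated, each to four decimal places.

o_n = [0.0340, 0.4204, 0.2413]
J₁: ẑ×o_n = [-0.4204, 0.0340, 0.0000], ω = ẑ
J2: z=[-0.0349, 0.9994, 0.0000] o=[0.3598, 0.0126, 0.0000] → [0.2412, 0.0084, 0.3113, -0.0349, 0.9994, 0.0000]
J3: z=[-0.9391, -0.0328, -0.3420] o=[0.2128, 0.0074, 0.4041] → [0.1466, -0.0917, -0.3937, -0.9391, -0.0328, -0.3420]
V = J·q̇ = [0.1957, -0.0685, -0.1563, -0.8369, 0.5681, -0.1172]

0.1957 -0.0685 -0.1563 -0.8369 0.5681 -0.1172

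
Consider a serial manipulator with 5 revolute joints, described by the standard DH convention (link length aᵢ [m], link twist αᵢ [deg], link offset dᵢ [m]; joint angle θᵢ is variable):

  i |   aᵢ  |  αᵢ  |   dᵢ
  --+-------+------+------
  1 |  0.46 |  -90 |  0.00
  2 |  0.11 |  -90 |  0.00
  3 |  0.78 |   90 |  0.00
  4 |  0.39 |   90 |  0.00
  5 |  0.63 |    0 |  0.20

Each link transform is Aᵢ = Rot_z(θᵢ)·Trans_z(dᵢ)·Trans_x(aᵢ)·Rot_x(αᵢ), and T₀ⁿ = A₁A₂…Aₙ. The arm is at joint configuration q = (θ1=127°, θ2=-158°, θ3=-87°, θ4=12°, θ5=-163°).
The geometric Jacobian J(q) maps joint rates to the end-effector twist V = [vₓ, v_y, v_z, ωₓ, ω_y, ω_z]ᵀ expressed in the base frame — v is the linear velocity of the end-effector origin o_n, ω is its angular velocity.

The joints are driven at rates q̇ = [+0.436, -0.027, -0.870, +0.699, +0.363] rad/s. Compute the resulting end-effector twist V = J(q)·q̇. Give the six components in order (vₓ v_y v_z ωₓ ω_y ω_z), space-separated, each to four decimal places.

-0.3349 -0.2847 -0.2157 -0.1790 0.0963 -0.9599

o_n = [-0.5226, -0.3089, -0.1002]
J₁: ẑ×o_n = [0.3089, -0.5226, 0.0000], ω = ẑ
J2: z=[-0.7986, -0.6018, 0.0000] o=[-0.2768, 0.3674, 0.0000] → [0.0603, -0.0800, 0.3922, -0.7986, -0.6018, 0.0000]
J3: z=[-0.2254, 0.2992, 0.9272] o=[-0.2155, 0.2859, 0.0412] → [0.5092, -0.3167, 0.2260, -0.2254, 0.2992, 0.9272]
J4: z=[-0.5990, 0.7080, -0.3741] o=[-0.8148, -0.2131, 0.0565] → [-0.1468, -0.2032, -0.1494, -0.5990, 0.7080, -0.3741]
J5: z=[0.0608, -0.4256, -0.9028] o=[-1.1261, -0.4329, 0.1392] → [0.2138, -0.5303, 0.2644, 0.0608, -0.4256, -0.9028]
V = J·q̇ = [-0.3349, -0.2847, -0.2157, -0.1790, 0.0963, -0.9599]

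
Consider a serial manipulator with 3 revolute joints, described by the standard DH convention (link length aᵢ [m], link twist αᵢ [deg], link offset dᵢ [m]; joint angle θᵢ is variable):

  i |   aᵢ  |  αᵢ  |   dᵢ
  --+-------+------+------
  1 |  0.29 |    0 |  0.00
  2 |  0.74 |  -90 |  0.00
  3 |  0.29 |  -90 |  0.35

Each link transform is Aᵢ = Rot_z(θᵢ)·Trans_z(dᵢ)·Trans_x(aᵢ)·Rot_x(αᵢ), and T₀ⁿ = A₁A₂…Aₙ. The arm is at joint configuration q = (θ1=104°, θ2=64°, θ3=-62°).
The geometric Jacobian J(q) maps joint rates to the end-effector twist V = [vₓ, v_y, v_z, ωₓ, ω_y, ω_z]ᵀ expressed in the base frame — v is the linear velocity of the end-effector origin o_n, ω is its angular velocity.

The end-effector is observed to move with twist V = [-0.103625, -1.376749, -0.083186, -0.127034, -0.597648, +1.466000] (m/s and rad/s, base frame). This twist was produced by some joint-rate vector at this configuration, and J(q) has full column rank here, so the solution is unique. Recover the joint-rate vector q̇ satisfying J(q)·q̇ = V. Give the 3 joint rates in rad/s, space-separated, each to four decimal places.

o_n = [-0.9999, 0.1212, 0.2561]
J₁: ẑ×o_n = [-0.1212, -0.9999, 0.0000], ω = ẑ
J2: z=[0.0000, 0.0000, 1.0000] o=[-0.0702, 0.2814, 0.0000] → [0.1602, -0.9298, 0.0000, 0.0000, 0.0000, 1.0000]
J3: z=[-0.2079, -0.9781, 0.0000] o=[-0.7940, 0.4352, 0.0000] → [-0.2505, 0.0532, -0.1361, -0.2079, -0.9781, 0.0000]
q̇ = J⁺·V = [0.6590, 0.8070, 0.6110]

0.6590 0.8070 0.6110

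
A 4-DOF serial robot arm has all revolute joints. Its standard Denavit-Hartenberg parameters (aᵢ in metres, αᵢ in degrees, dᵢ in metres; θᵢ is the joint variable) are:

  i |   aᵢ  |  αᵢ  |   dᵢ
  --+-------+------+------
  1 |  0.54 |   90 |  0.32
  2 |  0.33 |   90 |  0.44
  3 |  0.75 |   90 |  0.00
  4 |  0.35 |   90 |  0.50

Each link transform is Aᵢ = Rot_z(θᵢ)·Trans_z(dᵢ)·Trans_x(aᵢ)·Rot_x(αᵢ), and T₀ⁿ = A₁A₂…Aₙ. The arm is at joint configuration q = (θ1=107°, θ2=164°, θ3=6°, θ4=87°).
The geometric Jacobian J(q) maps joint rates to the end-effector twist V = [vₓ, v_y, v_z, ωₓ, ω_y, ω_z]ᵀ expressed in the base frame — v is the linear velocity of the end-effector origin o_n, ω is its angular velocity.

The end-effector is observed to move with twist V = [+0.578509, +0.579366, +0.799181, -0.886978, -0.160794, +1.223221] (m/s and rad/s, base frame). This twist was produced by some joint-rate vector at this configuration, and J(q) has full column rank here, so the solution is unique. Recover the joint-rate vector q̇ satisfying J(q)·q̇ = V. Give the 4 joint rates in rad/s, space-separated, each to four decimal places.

0.8020 -0.7560 0.4340 0.1400

o_n = [0.1582, -0.4385, 0.9720]
J₁: ẑ×o_n = [0.4385, 0.1582, -0.0000], ω = ẑ
J2: z=[0.9563, 0.2924, 0.0000] o=[-0.1579, 0.5164, 0.3200] → [0.1906, -0.6235, -1.0056, 0.9563, 0.2924, 0.0000]
J3: z=[-0.0806, 0.2636, 0.9613] o=[0.3556, 0.3417, 0.4110] → [0.8979, -0.1446, 0.1149, -0.0806, 0.2636, 0.9613]
J4: z=[-0.9217, -0.3869, 0.0288] o=[0.6402, -0.3211, 0.6166] → [-0.1341, 0.3137, -0.0782, -0.9217, -0.3869, 0.0288]
q̇ = J⁺·V = [0.8020, -0.7560, 0.4340, 0.1400]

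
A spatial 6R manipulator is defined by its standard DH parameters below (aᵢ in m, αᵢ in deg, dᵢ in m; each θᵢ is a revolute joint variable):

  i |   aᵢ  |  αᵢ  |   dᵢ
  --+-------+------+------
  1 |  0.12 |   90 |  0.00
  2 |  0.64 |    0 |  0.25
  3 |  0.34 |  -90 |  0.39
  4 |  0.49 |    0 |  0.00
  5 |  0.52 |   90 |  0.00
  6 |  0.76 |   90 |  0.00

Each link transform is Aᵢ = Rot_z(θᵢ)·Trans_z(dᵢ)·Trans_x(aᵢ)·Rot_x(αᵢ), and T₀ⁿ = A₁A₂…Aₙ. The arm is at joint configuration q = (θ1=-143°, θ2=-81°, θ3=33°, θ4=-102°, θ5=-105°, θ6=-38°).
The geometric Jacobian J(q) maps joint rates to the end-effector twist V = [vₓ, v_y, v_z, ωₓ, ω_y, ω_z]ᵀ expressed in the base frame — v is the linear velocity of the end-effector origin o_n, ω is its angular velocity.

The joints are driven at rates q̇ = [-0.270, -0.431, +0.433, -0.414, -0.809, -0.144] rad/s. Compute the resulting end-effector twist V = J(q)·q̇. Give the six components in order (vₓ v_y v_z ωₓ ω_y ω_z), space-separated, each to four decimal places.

o_n = [0.1395, 0.8706, -0.3813]
J₁: ẑ×o_n = [-0.8706, 0.1395, 0.0000], ω = ẑ
J2: z=[-0.6018, 0.7986, 0.0000] o=[-0.0958, -0.0722, 0.0000] → [-0.3045, -0.2295, -0.7553, -0.6018, 0.7986, 0.0000]
J3: z=[-0.6018, 0.7986, 0.0000] o=[-0.3262, 0.0672, -0.6321] → [0.2003, 0.1509, -0.8555, -0.6018, 0.7986, 0.0000]
J4: z=[-0.5935, -0.4472, 0.6691] o=[-0.7426, 0.2417, -0.8848] → [-0.6460, 0.8891, 0.0213, -0.5935, -0.4472, 0.6691]
J5: z=[-0.5935, -0.4472, 0.6691] o=[-0.9767, 0.6655, -0.8091] → [-0.3285, 1.0007, 0.3775, -0.5935, -0.4472, 0.6691]
J6: z=[0.2936, -0.8944, -0.3374] o=[-0.5870, 0.6636, -0.4648] → [-0.0048, -0.2696, 0.7106, 0.2936, -0.8944, -0.3374]
V = J·q̇ = [0.9869, -1.0123, -0.4614, 0.6824, 0.6774, -1.0398]

0.9869 -1.0123 -0.4614 0.6824 0.6774 -1.0398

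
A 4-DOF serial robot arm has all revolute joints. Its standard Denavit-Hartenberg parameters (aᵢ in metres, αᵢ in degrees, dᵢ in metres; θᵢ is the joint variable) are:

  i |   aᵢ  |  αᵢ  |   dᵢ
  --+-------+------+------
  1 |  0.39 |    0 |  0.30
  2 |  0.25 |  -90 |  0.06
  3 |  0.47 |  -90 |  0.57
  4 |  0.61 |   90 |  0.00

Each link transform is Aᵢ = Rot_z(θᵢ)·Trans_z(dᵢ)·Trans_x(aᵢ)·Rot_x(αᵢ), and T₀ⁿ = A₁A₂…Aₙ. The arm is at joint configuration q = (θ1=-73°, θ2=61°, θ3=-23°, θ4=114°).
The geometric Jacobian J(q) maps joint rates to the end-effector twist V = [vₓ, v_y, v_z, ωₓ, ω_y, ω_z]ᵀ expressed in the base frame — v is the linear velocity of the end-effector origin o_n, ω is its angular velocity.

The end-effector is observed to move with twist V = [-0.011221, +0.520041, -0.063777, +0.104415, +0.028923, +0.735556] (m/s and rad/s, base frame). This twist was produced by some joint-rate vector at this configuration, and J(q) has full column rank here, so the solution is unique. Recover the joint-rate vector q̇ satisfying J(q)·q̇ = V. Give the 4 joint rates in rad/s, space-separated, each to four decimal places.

0.0440 0.9180 0.0500 0.2460

o_n = [0.5610, -0.4549, 0.4467]
J₁: ẑ×o_n = [0.4549, 0.5610, -0.0000], ω = ẑ
J2: z=[0.0000, 0.0000, 1.0000] o=[0.1140, -0.3730, 0.3000] → [0.0820, 0.4470, -0.0000, 0.0000, 0.0000, 1.0000]
J3: z=[0.2079, 0.9781, 0.0000] o=[0.3586, -0.4249, 0.3600] → [0.0848, -0.0180, -0.2043, 0.2079, 0.9781, 0.0000]
J4: z=[0.3822, -0.0812, -0.9205] o=[0.9003, 0.0427, 0.5436] → [-0.4502, 0.3493, -0.2177, 0.3822, -0.0812, -0.9205]
q̇ = J⁺·V = [0.0440, 0.9180, 0.0500, 0.2460]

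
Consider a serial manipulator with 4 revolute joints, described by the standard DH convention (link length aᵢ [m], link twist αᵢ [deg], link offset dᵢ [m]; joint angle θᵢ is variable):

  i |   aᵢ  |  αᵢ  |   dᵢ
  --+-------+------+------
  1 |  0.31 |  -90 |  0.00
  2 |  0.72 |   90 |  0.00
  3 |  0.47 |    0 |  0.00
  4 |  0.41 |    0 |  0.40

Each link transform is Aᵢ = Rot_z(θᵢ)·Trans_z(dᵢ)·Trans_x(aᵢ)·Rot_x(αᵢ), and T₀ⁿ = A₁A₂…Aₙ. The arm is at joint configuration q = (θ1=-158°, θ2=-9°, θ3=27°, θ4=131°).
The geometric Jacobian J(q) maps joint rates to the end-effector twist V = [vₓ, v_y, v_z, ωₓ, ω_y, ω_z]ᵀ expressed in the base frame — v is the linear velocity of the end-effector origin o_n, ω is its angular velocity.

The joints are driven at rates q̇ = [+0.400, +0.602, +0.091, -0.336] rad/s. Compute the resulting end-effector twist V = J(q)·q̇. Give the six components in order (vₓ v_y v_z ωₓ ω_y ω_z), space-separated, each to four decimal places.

0.0312 -0.5590 -0.4106 0.1900 -0.5725 0.1580

o_n = [-0.7867, -0.7136, 0.5138]
J₁: ẑ×o_n = [0.7136, -0.7867, 0.0000], ω = ẑ
J2: z=[0.3746, -0.9272, 0.0000] o=[-0.2874, -0.1161, 0.0000] → [-0.4763, -0.1925, -0.6867, 0.3746, -0.9272, 0.0000]
J3: z=[0.1450, 0.0586, 0.9877] o=[-0.9468, -0.3825, 0.1126] → [0.3505, 0.1000, -0.0574, 0.1450, 0.0586, 0.9877]
J4: z=[0.1450, 0.0586, 0.9877] o=[-1.2503, -0.7353, 0.1781] → [-0.0018, 0.4093, -0.0240, 0.1450, 0.0586, 0.9877]
V = J·q̇ = [0.0312, -0.5590, -0.4106, 0.1900, -0.5725, 0.1580]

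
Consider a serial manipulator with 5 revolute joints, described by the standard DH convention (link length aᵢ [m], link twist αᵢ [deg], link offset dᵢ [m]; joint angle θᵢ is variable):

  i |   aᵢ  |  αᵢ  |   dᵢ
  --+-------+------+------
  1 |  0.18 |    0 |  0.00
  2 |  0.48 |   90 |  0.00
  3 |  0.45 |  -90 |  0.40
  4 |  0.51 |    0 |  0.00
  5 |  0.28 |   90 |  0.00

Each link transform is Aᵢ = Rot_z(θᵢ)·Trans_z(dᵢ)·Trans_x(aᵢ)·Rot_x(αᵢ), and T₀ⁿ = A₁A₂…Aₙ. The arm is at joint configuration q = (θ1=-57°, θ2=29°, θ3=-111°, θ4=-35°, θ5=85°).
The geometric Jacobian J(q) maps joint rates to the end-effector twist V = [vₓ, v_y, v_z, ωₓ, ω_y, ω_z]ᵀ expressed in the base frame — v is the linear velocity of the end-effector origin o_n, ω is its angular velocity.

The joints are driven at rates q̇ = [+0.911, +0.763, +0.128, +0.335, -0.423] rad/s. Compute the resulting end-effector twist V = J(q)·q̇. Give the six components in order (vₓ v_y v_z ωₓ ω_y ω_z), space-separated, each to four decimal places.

1.0581 -0.0614 -0.1572 -0.1326 -0.0744 1.7055

o_n = [-0.0341, -0.6221, -0.9782]
J₁: ẑ×o_n = [0.6221, -0.0341, 0.0000], ω = ẑ
J2: z=[0.0000, 0.0000, 1.0000] o=[0.0980, -0.1510, 0.0000] → [0.4711, -0.1321, 0.0000, 0.0000, 0.0000, 1.0000]
J3: z=[-0.4695, -0.8829, 0.0000] o=[0.5218, -0.3763, 0.0000] → [0.8637, -0.4592, -0.3755, -0.4695, -0.8829, 0.0000]
J4: z=[0.8243, -0.4383, -0.3584] o=[0.1917, -0.6538, -0.4201] → [0.2559, 0.5409, -0.0728, 0.8243, -0.4383, -0.3584]
J5: z=[0.8243, -0.4383, -0.3584] o=[-0.0778, -0.8418, -0.8101] → [0.1524, 0.1228, 0.2002, 0.8243, -0.4383, -0.3584]
V = J·q̇ = [1.0581, -0.0614, -0.1572, -0.1326, -0.0744, 1.7055]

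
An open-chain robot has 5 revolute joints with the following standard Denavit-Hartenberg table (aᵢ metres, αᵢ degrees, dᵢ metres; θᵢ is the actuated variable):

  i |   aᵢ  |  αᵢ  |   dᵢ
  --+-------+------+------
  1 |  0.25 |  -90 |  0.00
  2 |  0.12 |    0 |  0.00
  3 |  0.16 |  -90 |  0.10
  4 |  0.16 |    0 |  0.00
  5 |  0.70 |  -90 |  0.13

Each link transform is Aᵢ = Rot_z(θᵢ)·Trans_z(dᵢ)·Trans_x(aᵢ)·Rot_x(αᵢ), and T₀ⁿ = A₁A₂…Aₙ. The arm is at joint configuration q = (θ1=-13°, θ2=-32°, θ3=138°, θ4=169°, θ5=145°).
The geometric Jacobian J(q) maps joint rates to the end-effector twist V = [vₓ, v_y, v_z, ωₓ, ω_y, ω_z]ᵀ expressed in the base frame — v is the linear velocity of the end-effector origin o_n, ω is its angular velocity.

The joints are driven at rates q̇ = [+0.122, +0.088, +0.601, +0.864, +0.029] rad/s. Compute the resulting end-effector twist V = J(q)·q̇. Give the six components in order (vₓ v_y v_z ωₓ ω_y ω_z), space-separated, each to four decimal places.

-0.5326 -0.1719 -0.2368 -0.6814 0.8644 0.3681

o_n = [0.2185, 0.5376, -0.3708]
J₁: ẑ×o_n = [-0.5376, 0.2185, 0.0000], ω = ẑ
J2: z=[0.2250, 0.9744, 0.0000] o=[0.2436, -0.0562, 0.0000] → [-0.3613, 0.0834, 0.1580, 0.2250, 0.9744, 0.0000]
J3: z=[0.2250, 0.9744, 0.0000] o=[0.3428, -0.0791, 0.0636] → [-0.4233, 0.0977, 0.2598, 0.2250, 0.9744, 0.0000]
J4: z=[-0.9366, 0.2162, 0.2756] o=[0.3223, 0.0282, -0.0902] → [-0.2011, -0.2914, -0.4547, -0.9366, 0.2162, 0.2756]
J5: z=[-0.9366, 0.2162, 0.2756] o=[0.3576, -0.0113, 0.0608] → [-0.2446, -0.4426, -0.4840, -0.9366, 0.2162, 0.2756]
V = J·q̇ = [-0.5326, -0.1719, -0.2368, -0.6814, 0.8644, 0.3681]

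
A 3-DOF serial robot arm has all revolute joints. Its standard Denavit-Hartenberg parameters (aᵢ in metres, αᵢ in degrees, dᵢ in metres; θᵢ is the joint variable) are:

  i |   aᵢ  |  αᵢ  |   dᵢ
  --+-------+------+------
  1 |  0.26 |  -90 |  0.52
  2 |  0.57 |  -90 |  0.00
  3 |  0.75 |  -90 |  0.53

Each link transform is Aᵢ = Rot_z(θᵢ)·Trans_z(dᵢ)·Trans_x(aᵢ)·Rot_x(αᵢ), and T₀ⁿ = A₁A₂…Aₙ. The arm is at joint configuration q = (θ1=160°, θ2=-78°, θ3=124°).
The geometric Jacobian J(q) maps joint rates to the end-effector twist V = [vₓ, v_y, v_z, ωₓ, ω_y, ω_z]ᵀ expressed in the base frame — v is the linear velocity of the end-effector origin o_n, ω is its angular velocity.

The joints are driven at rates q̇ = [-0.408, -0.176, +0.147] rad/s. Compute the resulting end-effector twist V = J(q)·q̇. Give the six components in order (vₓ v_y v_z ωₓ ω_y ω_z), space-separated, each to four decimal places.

o_n = [-0.5482, 0.8612, 0.5571]
J₁: ẑ×o_n = [-0.8612, -0.5482, 0.0000], ω = ẑ
J2: z=[-0.3420, -0.9397, 0.0000] o=[-0.2443, 0.0889, 0.5200] → [-0.0349, 0.0127, -0.5497, -0.3420, -0.9397, 0.0000]
J3: z=[-0.9192, 0.3345, -0.2079] o=[-0.3557, 0.1295, 1.0775] → [-0.0220, -0.4383, -0.6082, -0.9192, 0.3345, -0.2079]
V = J·q̇ = [0.3543, 0.1570, 0.0073, -0.0749, 0.2146, -0.4386]

0.3543 0.1570 0.0073 -0.0749 0.2146 -0.4386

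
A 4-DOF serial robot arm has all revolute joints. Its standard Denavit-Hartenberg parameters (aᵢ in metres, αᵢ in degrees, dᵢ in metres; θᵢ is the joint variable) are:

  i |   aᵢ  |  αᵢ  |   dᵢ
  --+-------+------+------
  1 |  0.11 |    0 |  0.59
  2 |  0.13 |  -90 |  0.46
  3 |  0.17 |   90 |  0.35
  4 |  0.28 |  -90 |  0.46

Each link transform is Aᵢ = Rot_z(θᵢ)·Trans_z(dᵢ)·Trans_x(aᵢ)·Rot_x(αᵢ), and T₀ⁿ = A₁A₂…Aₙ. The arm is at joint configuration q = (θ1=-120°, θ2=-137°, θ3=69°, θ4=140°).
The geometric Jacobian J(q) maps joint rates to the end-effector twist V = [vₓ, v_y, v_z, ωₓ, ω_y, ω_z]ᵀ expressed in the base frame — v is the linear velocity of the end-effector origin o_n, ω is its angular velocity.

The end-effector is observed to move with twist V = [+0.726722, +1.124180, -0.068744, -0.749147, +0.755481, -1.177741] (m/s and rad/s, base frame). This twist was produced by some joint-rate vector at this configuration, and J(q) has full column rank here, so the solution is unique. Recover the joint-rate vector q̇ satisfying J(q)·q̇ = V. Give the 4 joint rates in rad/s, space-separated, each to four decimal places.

o_n = [-0.6937, 0.3151, 1.2564]
J₁: ẑ×o_n = [-0.3151, -0.6937, 0.0000], ω = ẑ
J2: z=[0.0000, 0.0000, 1.0000] o=[-0.0550, -0.0953, 0.5900] → [-0.4104, -0.6387, 0.0000, 0.0000, 0.0000, 1.0000]
J3: z=[-0.9744, -0.2250, 0.0000] o=[-0.0842, 0.0314, 1.0500] → [-0.0464, 0.2011, -0.4135, -0.9744, -0.2250, 0.0000]
J4: z=[-0.2100, 0.9097, 0.3584] o=[-0.4390, 0.0120, 0.8913] → [0.2235, -0.0146, 0.1680, -0.2100, 0.9097, 0.3584]
q̇ = J⁺·V = [-0.9410, -0.5840, 0.5600, 0.9690]

-0.9410 -0.5840 0.5600 0.9690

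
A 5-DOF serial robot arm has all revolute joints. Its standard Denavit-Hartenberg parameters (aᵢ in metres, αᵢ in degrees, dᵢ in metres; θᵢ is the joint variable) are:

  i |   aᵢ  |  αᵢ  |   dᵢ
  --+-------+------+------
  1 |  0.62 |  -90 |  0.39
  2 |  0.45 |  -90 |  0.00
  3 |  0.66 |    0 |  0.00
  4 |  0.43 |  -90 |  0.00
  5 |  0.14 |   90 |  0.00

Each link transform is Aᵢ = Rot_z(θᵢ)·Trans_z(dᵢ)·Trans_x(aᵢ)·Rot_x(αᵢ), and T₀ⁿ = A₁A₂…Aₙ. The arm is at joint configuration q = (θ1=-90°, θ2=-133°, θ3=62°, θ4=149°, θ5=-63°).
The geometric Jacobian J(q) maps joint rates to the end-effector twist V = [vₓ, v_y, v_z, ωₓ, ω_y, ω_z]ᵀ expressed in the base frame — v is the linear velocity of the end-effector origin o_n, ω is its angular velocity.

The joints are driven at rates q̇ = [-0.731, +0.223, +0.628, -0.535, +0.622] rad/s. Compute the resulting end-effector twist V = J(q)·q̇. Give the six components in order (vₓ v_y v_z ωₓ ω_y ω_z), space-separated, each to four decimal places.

-0.4673 -0.0836 -0.2951 0.7562 0.1505 -0.4333

o_n = [-0.3285, -0.4815, 0.7214]
J₁: ẑ×o_n = [0.4815, -0.3285, 0.0000], ω = ẑ
J2: z=[1.0000, 0.0000, 0.0000] o=[0.0000, -0.6200, 0.3900] → [0.0000, -0.3314, 0.1385, 1.0000, 0.0000, 0.0000]
J3: z=[0.0000, -0.7314, 0.6820] o=[-0.0000, -0.3131, 0.7191] → [0.1132, -0.2241, -0.2403, 0.0000, -0.7314, 0.6820]
J4: z=[0.0000, -0.7314, 0.6820] o=[-0.5827, -0.1018, 0.9457] → [0.4231, 0.1734, 0.1859, 0.0000, -0.7314, 0.6820]
J5: z=[0.8572, 0.3513, 0.3767] o=[-0.3613, -0.3532, 0.6762] → [0.0642, -0.0264, -0.1215, 0.8572, 0.3513, 0.3767]
V = J·q̇ = [-0.4673, -0.0836, -0.2951, 0.7562, 0.1505, -0.4333]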